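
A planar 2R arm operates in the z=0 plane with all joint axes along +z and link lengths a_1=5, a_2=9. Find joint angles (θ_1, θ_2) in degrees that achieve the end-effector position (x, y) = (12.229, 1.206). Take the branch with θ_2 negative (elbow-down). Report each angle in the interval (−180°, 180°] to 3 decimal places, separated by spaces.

cos θ_2 = (151.0029−5²−9²)/(2·5·9) = 0.5000; θ_2 = -59.9979° (elbow-down)
β = atan2(1.2060,12.2290) = 5.6322°; ψ = atan2(-7.7941,9.5003) = -39.3655°
θ_1 = β − ψ = 44.9977°

44.998 -59.998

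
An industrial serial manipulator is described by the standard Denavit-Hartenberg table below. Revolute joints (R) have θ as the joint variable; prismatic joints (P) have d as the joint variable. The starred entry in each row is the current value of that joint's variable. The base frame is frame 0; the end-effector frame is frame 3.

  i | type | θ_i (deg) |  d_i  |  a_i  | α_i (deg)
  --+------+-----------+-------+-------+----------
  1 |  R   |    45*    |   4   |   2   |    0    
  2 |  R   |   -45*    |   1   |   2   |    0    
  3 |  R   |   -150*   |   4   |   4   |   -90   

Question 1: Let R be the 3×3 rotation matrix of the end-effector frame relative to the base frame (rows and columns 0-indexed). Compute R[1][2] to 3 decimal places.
End-effector z-axis (col 2 of R) = (0.5000,-0.8660,0.0000)
R[1][2] = -0.8660

-0.866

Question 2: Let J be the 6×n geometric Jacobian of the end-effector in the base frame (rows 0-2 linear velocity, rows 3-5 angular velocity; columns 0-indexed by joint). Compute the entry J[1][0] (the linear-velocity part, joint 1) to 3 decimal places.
-0.050

axis z_0 = ẑ; lever o_n−o_0 = (-0.0499,-0.5858,9.0000)
cross product → J_v[:, 0] = (0.5858,-0.0499,0.0000)
J_ω[:, 0] = z_0
entry J[1][0] = -0.0499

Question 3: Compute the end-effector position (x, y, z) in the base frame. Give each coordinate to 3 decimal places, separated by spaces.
-0.050 -0.586 9.000

after link 1: o_1 = (1.4142, 1.4142, 4.0000)
after link 2: o_2 = (3.4142, 1.4142, 5.0000)
after link 3: o_3 = (-0.0499, -0.5858, 9.0000)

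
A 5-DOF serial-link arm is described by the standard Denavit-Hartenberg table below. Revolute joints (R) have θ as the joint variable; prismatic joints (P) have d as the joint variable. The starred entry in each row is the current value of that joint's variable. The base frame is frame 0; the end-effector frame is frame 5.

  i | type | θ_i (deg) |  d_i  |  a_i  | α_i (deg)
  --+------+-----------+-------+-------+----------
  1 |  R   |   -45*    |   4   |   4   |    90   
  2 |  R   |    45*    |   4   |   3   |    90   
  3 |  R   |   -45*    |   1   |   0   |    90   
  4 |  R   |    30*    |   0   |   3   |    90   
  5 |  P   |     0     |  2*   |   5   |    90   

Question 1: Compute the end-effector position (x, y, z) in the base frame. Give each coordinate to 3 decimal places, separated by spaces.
9.901 -7.630 7.775

after link 1: o_1 = (2.8284, -2.8284, 4.0000)
after link 2: o_2 = (1.5000, -7.1569, 6.1213)
after link 3: o_3 = (2.0000, -7.6569, 5.4142)
after link 4: o_4 = (4.9676, -8.0264, 5.6526)
after link 5: o_5 = (9.9011, -7.6298, 7.7746)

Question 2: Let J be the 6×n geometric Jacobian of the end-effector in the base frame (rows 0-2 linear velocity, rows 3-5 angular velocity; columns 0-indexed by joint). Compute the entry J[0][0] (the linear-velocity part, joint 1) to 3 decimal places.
7.630

axis z_0 = ẑ; lever o_n−o_0 = (9.9011,-7.6298,7.7746)
cross product → J_v[:, 0] = (7.6298,9.9011,-0.0000)
J_ω[:, 0] = z_0
entry J[0][0] = 7.6298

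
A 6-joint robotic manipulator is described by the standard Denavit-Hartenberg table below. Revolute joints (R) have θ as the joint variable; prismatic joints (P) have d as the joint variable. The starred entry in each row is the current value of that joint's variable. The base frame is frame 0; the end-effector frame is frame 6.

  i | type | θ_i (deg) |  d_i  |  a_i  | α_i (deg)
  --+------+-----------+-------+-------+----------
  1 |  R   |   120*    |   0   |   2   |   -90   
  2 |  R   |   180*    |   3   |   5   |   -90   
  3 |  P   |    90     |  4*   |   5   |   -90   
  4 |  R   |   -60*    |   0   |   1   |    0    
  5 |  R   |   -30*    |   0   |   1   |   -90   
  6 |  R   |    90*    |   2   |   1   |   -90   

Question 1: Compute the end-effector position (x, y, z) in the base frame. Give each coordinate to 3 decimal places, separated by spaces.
after link 1: o_1 = (-1.0000, 1.7321, 0.0000)
after link 2: o_2 = (-1.0981, -4.0981, -0.0000)
after link 3: o_3 = (3.2321, -1.5981, 4.0000)
after link 4: o_4 = (3.6651, -1.3481, 4.8660)
after link 5: o_5 = (3.6651, -1.3481, 5.8660)
after link 6: o_6 = (5.8971, -1.2141, 5.8660)

5.897 -1.214 5.866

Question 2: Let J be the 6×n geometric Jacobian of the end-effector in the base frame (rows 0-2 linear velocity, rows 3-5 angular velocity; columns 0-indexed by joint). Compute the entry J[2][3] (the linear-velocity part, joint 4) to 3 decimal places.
-2.500

axis z_3 = (-0.5000,0.8660,0.0000); lever o_n−o_3 = (2.6651,0.3840,1.8660)
cross product → J_v[:, 3] = (1.6160,0.9330,-2.5000)
J_ω[:, 3] = z_3
entry J[2][3] = -2.5000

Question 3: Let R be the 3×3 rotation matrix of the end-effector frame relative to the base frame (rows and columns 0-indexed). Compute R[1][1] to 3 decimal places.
End-effector y-axis (col 1 of R) = (-0.8660,-0.5000,0.0000)
R[1][1] = -0.5000

-0.500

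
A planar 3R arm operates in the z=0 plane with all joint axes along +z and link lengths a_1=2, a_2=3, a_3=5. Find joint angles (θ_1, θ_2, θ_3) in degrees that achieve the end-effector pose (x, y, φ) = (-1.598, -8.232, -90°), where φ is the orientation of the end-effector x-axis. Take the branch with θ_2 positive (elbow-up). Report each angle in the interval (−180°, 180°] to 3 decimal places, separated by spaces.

wrist centre = target − a_3·(cos φ, sin φ) = (-1.5980, -3.2320)
cos θ_2 = (12.9994−2²−3²)/(2·2·3) = -0.0000; θ_2 = 90.0027° (elbow-up)
β = atan2(-3.2320,-1.5980) = -116.3092°; ψ = atan2(3.0000,1.9999) = 56.3118°
θ_1 = β − ψ = -172.6210°
θ_3 = φ − θ_1 − θ_2 = -7.3817° (wrapped to (-180°,180°])

-172.621 90.003 -7.382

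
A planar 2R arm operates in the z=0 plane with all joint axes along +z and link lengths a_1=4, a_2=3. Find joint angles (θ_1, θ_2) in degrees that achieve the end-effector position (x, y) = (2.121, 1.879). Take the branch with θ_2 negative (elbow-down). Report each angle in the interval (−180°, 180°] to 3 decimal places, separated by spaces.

cos θ_2 = (8.0293−4²−3²)/(2·4·3) = -0.7071; θ_2 = -135.0005° (elbow-down)
β = atan2(1.8790,2.1210) = 41.5378°; ψ = atan2(-2.1213,1.8787) = -48.4714°
θ_1 = β − ψ = 90.0092°

90.009 -135.001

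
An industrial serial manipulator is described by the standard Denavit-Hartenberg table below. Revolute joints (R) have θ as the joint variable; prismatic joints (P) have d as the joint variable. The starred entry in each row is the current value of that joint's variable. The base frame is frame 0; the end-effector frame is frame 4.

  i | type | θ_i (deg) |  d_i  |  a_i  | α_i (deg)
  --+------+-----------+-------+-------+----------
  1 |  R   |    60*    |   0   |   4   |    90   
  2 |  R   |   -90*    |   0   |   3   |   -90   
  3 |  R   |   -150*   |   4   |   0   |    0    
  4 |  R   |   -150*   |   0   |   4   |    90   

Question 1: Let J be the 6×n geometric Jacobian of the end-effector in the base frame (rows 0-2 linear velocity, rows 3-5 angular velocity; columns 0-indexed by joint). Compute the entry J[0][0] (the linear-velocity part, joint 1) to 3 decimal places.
axis z_0 = ẑ; lever o_n−o_0 = (1.0000,8.6603,-5.0000)
cross product → J_v[:, 0] = (-8.6603,1.0000,0.0000)
J_ω[:, 0] = z_0
entry J[0][0] = -8.6603

-8.660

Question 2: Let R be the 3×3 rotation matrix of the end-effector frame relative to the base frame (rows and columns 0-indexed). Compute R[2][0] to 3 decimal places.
End-effector x-axis (col 0 of R) = (-0.7500,0.4330,-0.5000)
R[2][0] = -0.5000

-0.500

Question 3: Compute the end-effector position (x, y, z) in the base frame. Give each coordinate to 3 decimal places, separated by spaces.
after link 1: o_1 = (2.0000, 3.4641, 0.0000)
after link 2: o_2 = (2.0000, 3.4641, -3.0000)
after link 3: o_3 = (4.0000, 6.9282, -3.0000)
after link 4: o_4 = (1.0000, 8.6603, -5.0000)

1.000 8.660 -5.000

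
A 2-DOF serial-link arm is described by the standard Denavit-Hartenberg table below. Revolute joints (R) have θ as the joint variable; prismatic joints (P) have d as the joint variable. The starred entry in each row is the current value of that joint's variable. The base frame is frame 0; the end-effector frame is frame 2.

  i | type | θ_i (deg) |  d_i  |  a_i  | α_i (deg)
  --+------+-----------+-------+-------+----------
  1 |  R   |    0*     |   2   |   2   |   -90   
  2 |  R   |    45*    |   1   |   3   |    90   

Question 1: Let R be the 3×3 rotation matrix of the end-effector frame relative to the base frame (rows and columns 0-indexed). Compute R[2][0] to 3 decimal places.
End-effector x-axis (col 0 of R) = (0.7071,0.0000,-0.7071)
R[2][0] = -0.7071

-0.707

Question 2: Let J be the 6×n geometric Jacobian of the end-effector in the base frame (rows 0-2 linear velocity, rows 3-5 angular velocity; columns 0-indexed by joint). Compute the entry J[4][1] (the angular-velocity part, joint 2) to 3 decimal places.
1.000

axis z_1 = (0.0000,1.0000,0.0000); lever o_n−o_1 = (2.1213,1.0000,-2.1213)
cross product → J_v[:, 1] = (-2.1213,0.0000,-2.1213)
J_ω[:, 1] = z_1
entry J[4][1] = 1.0000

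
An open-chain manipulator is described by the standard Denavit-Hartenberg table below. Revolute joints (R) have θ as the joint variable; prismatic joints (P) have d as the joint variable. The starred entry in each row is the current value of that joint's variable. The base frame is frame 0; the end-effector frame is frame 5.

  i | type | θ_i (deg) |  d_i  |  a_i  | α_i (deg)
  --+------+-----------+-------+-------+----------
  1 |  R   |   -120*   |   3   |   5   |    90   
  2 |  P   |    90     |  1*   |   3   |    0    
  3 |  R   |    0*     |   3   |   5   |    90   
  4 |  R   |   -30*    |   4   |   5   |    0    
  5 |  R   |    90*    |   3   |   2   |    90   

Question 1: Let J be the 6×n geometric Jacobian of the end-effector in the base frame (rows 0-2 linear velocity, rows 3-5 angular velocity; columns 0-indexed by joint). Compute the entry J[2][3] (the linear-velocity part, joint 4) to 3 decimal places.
0.768

axis z_3 = (-0.5000,-0.8660,-0.0000); lever o_n−o_3 = (-2.8349,-6.4462,5.3301)
cross product → J_v[:, 3] = (-4.6160,2.6651,0.7679)
J_ω[:, 3] = z_3
entry J[2][3] = 0.7679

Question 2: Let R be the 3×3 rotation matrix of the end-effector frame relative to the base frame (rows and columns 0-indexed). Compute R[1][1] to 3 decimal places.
End-effector y-axis (col 1 of R) = (-0.5000,-0.8660,-0.0000)
R[1][1] = -0.8660

-0.866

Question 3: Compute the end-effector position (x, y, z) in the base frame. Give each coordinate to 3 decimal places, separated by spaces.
-8.799 -8.776 16.330

after link 1: o_1 = (-2.5000, -4.3301, 3.0000)
after link 2: o_2 = (-3.3660, -3.8301, 6.0000)
after link 3: o_3 = (-5.9641, -2.3301, 11.0000)
after link 4: o_4 = (-5.7990, -7.0442, 15.3301)
after link 5: o_5 = (-8.7990, -8.7763, 16.3301)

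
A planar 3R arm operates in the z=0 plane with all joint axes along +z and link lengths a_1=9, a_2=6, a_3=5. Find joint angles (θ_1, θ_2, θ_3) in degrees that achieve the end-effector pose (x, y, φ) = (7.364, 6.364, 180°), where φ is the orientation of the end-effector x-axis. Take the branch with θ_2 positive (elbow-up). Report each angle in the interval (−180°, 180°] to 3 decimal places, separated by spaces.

wrist centre = target − a_3·(cos φ, sin φ) = (12.3640, 6.3640)
cos θ_2 = (193.3690−9²−6²)/(2·9·6) = 0.7071; θ_2 = 44.9989° (elbow-up)
β = atan2(6.3640,12.3640) = 27.2358°; ψ = atan2(4.2426,13.2427) = 17.7639°
θ_1 = β − ψ = 9.4719°
θ_3 = φ − θ_1 − θ_2 = 125.5292° (wrapped to (-180°,180°])

9.472 44.999 125.529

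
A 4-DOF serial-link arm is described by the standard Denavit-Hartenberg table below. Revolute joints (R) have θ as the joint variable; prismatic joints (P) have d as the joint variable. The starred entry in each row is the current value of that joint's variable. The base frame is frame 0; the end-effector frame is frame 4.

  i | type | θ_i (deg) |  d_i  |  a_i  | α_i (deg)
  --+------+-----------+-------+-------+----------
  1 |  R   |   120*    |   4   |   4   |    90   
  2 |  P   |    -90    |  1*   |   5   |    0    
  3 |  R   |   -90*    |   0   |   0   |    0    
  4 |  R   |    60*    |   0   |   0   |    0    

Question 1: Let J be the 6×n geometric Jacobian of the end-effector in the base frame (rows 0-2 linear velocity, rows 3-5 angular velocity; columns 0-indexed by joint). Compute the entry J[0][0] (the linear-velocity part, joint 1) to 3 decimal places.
axis z_0 = ẑ; lever o_n−o_0 = (-1.1340,3.9641,-1.0000)
cross product → J_v[:, 0] = (-3.9641,-1.1340,0.0000)
J_ω[:, 0] = z_0
entry J[0][0] = -3.9641

-3.964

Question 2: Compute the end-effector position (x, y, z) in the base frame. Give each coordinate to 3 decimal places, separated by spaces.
-1.134 3.964 -1.000

after link 1: o_1 = (-2.0000, 3.4641, 4.0000)
after link 2: o_2 = (-1.1340, 3.9641, -1.0000)
after link 3: o_3 = (-1.1340, 3.9641, -1.0000)
after link 4: o_4 = (-1.1340, 3.9641, -1.0000)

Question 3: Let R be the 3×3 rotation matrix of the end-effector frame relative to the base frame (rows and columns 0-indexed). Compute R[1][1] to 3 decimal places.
End-effector y-axis (col 1 of R) = (-0.4330,0.7500,-0.5000)
R[1][1] = 0.7500

0.750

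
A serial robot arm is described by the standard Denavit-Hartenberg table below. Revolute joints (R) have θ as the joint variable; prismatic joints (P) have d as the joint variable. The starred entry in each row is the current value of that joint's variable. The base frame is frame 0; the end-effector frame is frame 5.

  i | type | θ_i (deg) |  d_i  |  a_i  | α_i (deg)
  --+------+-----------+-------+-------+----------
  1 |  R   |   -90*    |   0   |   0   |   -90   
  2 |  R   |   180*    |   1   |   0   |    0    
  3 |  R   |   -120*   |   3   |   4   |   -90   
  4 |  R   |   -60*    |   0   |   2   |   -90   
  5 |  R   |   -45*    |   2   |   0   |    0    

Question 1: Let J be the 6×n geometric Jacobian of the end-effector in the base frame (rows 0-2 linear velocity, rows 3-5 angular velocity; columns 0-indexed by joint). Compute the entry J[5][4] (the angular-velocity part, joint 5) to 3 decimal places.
-0.750

axis z_4 = (-0.5000,-0.4330,-0.7500); lever o_n−o_4 = (-1.0000,-0.8660,-1.5000)
cross product → J_v[:, 4] = (-0.0000,0.0000,0.0000)
J_ω[:, 4] = z_4
entry J[5][4] = -0.7500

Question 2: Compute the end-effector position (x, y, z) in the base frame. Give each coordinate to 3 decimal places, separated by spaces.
after link 1: o_1 = (0.0000, 0.0000, 0.0000)
after link 2: o_2 = (1.0000, 0.0000, 0.0000)
after link 3: o_3 = (4.0000, -2.0000, -3.4641)
after link 4: o_4 = (5.7321, -2.5000, -4.3301)
after link 5: o_5 = (4.7321, -3.3660, -5.8301)

4.732 -3.366 -5.830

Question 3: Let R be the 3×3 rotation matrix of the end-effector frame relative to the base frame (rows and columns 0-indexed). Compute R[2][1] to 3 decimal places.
End-effector y-axis (col 1 of R) = (0.6124,-0.7891,0.0474)
R[2][1] = 0.0474

0.047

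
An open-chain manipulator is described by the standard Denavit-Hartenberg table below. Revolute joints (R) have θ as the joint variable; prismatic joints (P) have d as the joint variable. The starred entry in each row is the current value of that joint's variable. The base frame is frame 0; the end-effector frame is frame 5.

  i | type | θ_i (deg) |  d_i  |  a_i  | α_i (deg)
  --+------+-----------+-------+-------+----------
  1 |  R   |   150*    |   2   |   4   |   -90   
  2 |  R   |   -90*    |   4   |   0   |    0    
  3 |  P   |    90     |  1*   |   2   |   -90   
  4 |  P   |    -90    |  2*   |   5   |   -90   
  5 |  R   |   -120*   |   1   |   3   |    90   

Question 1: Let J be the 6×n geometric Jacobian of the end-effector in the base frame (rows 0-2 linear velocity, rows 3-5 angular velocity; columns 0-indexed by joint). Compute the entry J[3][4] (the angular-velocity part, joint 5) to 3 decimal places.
-0.866

axis z_4 = (-0.8660,0.5000,-0.0000); lever o_n−o_4 = (-0.1160,1.7990,-2.5981)
cross product → J_v[:, 4] = (-1.2990,-2.2500,-1.5000)
J_ω[:, 4] = z_4
entry J[3][4] = -0.8660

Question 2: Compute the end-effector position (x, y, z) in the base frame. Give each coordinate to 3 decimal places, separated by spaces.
after link 1: o_1 = (-3.4641, 2.0000, 2.0000)
after link 2: o_2 = (-5.4641, -1.4641, 2.0000)
after link 3: o_3 = (-7.6962, -1.3301, 2.0000)
after link 4: o_4 = (-10.1962, -5.6603, 0.0000)
after link 5: o_5 = (-10.3122, -3.8612, -2.5981)

-10.312 -3.861 -2.598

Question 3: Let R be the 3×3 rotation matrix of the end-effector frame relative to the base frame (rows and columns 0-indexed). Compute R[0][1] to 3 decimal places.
End-effector y-axis (col 1 of R) = (-0.8660,0.5000,-0.0000)
R[0][1] = -0.8660

-0.866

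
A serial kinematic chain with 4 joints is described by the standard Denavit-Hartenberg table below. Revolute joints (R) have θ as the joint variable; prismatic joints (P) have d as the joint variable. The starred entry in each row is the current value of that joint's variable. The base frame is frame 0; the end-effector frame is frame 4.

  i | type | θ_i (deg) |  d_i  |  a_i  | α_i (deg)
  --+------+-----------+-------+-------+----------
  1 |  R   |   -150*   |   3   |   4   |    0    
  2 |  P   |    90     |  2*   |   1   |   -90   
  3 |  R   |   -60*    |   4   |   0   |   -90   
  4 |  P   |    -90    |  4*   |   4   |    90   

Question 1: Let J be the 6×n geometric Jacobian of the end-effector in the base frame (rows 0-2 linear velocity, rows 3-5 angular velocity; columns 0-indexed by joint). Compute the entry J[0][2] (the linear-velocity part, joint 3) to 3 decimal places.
axis z_2 = (0.8660,0.5000,0.0000); lever o_n−o_2 = (8.6603,1.0000,-2.0000)
cross product → J_v[:, 2] = (-1.0000,1.7321,-3.4641)
J_ω[:, 2] = z_2
entry J[0][2] = -1.0000

-1.000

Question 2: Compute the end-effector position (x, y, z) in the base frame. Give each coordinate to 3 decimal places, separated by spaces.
after link 1: o_1 = (-3.4641, -2.0000, 3.0000)
after link 2: o_2 = (-2.9641, -2.8660, 5.0000)
after link 3: o_3 = (0.5000, -0.8660, 5.0000)
after link 4: o_4 = (5.6962, -1.8660, 3.0000)

5.696 -1.866 3.000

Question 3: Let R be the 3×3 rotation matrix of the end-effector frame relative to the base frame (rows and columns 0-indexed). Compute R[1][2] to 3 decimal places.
End-effector z-axis (col 2 of R) = (-0.2500,0.4330,-0.8660)
R[1][2] = 0.4330

0.433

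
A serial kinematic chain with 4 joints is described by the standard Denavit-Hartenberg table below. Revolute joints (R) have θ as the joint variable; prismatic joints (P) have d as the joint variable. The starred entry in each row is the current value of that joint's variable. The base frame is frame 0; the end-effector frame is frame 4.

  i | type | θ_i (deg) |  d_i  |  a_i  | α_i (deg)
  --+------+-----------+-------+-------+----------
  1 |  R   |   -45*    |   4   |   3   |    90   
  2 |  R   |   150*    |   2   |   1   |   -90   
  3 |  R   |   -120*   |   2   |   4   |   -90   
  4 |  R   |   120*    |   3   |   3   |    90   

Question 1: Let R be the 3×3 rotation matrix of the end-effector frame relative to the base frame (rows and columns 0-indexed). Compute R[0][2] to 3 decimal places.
-0.088

End-effector z-axis (col 2 of R) = (-0.0884,-0.9723,0.2165)
R[0][2] = -0.0884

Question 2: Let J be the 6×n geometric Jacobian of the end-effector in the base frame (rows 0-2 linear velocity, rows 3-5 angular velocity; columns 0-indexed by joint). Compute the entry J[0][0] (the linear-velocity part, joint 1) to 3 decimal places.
4.901

axis z_0 = ẑ; lever o_n−o_0 = (-3.1109,-4.9007,5.6920)
cross product → J_v[:, 0] = (4.9007,-3.1109,0.0000)
J_ω[:, 0] = z_0
entry J[0][0] = 4.9007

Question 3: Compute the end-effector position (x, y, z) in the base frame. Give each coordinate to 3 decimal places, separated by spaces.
after link 1: o_1 = (2.1213, -2.1213, 4.0000)
after link 2: o_2 = (0.0947, -2.9232, 4.5000)
after link 3: o_3 = (-1.8371, -5.8903, 1.7679)
after link 4: o_4 = (-3.1109, -4.9007, 5.6920)

-3.111 -4.901 5.692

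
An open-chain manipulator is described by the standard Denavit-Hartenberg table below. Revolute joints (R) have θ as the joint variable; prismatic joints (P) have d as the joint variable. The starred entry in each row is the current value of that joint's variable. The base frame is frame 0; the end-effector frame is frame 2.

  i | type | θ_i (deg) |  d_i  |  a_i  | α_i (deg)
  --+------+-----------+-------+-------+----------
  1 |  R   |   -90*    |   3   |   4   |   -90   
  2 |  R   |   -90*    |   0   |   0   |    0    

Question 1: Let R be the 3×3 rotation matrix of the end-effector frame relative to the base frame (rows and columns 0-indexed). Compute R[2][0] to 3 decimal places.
End-effector x-axis (col 0 of R) = (-0.0000,-0.0000,1.0000)
R[2][0] = 1.0000

1.000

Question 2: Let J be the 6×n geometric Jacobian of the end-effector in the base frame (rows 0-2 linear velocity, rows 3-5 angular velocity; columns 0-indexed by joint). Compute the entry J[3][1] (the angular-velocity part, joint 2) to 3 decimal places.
1.000

axis z_1 = (1.0000,0.0000,0.0000); lever o_n−o_1 = (0.0000,0.0000,0.0000)
cross product → J_v[:, 1] = (0.0000,0.0000,0.0000)
J_ω[:, 1] = z_1
entry J[3][1] = 1.0000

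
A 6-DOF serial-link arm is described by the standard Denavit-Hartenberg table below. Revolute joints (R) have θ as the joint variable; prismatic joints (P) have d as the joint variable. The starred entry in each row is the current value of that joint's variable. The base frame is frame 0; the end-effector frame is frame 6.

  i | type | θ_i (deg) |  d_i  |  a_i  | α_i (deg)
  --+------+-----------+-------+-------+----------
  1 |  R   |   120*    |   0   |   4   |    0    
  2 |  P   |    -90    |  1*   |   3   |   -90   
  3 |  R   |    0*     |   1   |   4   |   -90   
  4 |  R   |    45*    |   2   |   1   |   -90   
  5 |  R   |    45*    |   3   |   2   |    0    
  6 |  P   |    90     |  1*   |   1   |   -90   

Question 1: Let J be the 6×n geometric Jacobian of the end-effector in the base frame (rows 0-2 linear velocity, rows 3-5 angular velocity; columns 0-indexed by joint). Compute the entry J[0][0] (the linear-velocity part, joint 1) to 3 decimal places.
-3.525

axis z_0 = ẑ; lever o_n−o_0 = (4.1758,3.5246,1.1213)
cross product → J_v[:, 0] = (-3.5246,4.1758,0.0000)
J_ω[:, 0] = z_0
entry J[0][0] = -3.5246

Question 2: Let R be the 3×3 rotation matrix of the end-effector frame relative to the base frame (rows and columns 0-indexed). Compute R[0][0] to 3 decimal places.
-0.683

End-effector x-axis (col 0 of R) = (-0.6830,0.1830,0.7071)
R[0][0] = -0.6830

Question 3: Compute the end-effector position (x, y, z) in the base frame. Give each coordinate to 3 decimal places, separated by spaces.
after link 1: o_1 = (-2.0000, 3.4641, 0.0000)
after link 2: o_2 = (0.5981, 4.9641, 1.0000)
after link 3: o_3 = (3.5622, 7.8301, 1.0000)
after link 4: o_4 = (4.5281, 7.5713, -1.0000)
after link 5: o_5 = (5.1177, 4.3075, 0.4142)
after link 6: o_6 = (4.1758, 3.5246, 1.1213)

4.176 3.525 1.121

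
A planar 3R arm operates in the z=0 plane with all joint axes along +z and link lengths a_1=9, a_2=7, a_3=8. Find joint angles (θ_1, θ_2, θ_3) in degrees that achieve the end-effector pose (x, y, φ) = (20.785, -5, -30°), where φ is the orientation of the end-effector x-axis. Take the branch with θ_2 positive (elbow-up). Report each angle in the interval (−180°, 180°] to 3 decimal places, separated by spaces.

-29.998 59.994 -59.997

wrist centre = target − a_3·(cos φ, sin φ) = (13.8568, -1.0000)
cos θ_2 = (193.0108−9²−7²)/(2·9·7) = 0.5001; θ_2 = 59.9943° (elbow-up)
β = atan2(-1.0000,13.8568) = -4.1277°; ψ = atan2(6.0618,12.5006) = 25.8698°
θ_1 = β − ψ = -29.9975°
θ_3 = φ − θ_1 − θ_2 = -59.9968° (wrapped to (-180°,180°])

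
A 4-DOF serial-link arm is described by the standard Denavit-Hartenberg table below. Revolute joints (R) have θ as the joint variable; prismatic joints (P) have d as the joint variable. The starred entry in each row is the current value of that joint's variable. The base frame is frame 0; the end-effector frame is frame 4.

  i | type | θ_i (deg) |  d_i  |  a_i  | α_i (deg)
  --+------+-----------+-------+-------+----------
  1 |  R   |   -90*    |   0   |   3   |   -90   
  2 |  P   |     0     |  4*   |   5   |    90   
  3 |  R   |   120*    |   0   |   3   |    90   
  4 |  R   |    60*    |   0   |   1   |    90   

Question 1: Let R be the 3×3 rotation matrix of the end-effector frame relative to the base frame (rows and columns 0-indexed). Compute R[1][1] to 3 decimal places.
-0.866

End-effector y-axis (col 1 of R) = (0.5000,-0.8660,0.0000)
R[1][1] = -0.8660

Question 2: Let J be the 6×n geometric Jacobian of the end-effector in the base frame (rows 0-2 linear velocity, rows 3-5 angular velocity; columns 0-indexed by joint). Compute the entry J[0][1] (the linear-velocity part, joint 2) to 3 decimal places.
prismatic axis z_1 = (1.0000,0.0000,0.0000)
J_v[:, 1] = z_1; J_ω[:, 1] = (0,0,0)
entry J[0][1] = 1.0000

1.000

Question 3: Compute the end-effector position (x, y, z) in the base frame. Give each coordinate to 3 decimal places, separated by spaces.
7.031 -6.250 0.866

after link 1: o_1 = (0.0000, -3.0000, 0.0000)
after link 2: o_2 = (4.0000, -8.0000, 0.0000)
after link 3: o_3 = (6.5981, -6.5000, 0.0000)
after link 4: o_4 = (7.0311, -6.2500, 0.8660)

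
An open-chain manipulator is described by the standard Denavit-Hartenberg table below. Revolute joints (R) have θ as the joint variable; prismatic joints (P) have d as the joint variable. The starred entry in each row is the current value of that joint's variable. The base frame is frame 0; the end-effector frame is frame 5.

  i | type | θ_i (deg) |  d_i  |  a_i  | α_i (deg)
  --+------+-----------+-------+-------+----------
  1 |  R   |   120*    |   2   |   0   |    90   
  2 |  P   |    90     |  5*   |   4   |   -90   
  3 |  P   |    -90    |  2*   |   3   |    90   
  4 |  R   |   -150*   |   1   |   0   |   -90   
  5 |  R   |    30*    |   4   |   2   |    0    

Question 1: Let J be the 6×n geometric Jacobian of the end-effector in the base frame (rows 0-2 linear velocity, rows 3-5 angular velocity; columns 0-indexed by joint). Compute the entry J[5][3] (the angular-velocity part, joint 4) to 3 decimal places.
axis z_3 = (0.0000,-0.0000,-1.0000); lever o_n−o_3 = (-1.7321,4.0000,-0.0000)
cross product → J_v[:, 3] = (4.0000,1.7321,0.0000)
J_ω[:, 3] = z_3
entry J[5][3] = -1.0000

-1.000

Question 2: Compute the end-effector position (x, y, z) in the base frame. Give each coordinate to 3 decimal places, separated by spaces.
after link 1: o_1 = (0.0000, 0.0000, 2.0000)
after link 2: o_2 = (4.3301, 2.5000, 6.0000)
after link 3: o_3 = (7.9282, 2.2679, 6.0000)
after link 4: o_4 = (7.9282, 2.2679, 5.0000)
after link 5: o_5 = (6.1962, 6.2679, 6.0000)

6.196 6.268 6.000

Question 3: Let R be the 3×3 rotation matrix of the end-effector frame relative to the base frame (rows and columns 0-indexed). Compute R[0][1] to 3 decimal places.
0.500

End-effector y-axis (col 1 of R) = (0.5000,0.0000,0.8660)
R[0][1] = 0.5000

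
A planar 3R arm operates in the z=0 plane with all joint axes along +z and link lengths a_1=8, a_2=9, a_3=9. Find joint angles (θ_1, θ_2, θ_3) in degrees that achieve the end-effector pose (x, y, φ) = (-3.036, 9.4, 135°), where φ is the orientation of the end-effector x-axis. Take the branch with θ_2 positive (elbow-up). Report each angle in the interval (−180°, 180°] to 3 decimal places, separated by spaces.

-45.008 150.000 30.008

wrist centre = target − a_3·(cos φ, sin φ) = (3.3280, 3.0360)
cos θ_2 = (20.2929−8²−9²)/(2·8·9) = -0.8660; θ_2 = 149.9996° (elbow-up)
β = atan2(3.0360,3.3280) = 42.3736°; ψ = atan2(4.5001,0.2058) = 87.3815°
θ_1 = β − ψ = -45.0078°
θ_3 = φ − θ_1 − θ_2 = 30.0083° (wrapped to (-180°,180°])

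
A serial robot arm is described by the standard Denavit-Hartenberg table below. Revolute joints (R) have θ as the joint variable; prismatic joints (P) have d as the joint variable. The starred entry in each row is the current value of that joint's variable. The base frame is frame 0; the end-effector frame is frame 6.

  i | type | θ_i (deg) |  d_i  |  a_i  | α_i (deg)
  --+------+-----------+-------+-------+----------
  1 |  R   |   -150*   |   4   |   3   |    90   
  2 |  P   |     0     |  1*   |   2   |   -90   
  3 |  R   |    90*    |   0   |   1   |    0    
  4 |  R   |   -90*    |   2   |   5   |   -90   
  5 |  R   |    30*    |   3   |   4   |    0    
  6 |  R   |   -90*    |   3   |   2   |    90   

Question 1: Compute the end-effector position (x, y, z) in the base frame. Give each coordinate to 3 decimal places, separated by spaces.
-9.526 -12.428 5.732

after link 1: o_1 = (-2.5981, -1.5000, 4.0000)
after link 2: o_2 = (-4.8301, -1.6340, 4.0000)
after link 3: o_3 = (-4.3301, -2.5000, 4.0000)
after link 4: o_4 = (-8.6603, -5.0000, 6.0000)
after link 5: o_5 = (-10.1603, -9.3301, 4.0000)
after link 6: o_6 = (-9.5263, -12.4282, 5.7321)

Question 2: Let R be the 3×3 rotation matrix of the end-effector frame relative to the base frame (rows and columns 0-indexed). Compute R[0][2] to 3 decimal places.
End-effector z-axis (col 2 of R) = (0.7500,0.4330,0.5000)
R[0][2] = 0.7500

0.750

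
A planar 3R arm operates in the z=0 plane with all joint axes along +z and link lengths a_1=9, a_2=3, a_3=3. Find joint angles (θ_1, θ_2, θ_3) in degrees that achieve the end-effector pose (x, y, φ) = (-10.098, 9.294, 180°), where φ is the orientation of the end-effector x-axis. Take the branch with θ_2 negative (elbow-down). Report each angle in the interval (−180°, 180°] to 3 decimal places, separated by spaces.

wrist centre = target − a_3·(cos φ, sin φ) = (-7.0980, 9.2940)
cos θ_2 = (136.7600−9²−3²)/(2·9·3) = 0.8659; θ_2 = -30.0113° (elbow-down)
β = atan2(9.2940,-7.0980) = 127.3696°; ψ = atan2(-1.5005,11.5978) = -7.3719°
θ_1 = β − ψ = 134.7416°
θ_3 = φ − θ_1 − θ_2 = 75.2697° (wrapped to (-180°,180°])

134.742 -30.011 75.270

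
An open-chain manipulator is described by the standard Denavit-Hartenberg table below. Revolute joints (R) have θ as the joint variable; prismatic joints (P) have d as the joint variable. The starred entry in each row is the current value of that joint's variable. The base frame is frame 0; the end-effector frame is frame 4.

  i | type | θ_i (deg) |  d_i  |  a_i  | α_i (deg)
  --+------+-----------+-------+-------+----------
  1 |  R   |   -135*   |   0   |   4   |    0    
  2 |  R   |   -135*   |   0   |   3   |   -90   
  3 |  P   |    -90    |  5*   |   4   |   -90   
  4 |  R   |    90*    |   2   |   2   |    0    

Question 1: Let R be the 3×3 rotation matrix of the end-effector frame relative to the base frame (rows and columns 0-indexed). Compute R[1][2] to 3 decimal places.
1.000

End-effector z-axis (col 2 of R) = (-0.0000,1.0000,-0.0000)
R[1][2] = 1.0000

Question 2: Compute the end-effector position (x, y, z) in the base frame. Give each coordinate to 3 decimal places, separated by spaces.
-5.828 2.172 4.000

after link 1: o_1 = (-2.8284, -2.8284, 0.0000)
after link 2: o_2 = (-2.8284, 0.1716, 0.0000)
after link 3: o_3 = (-7.8284, 0.1716, 4.0000)
after link 4: o_4 = (-5.8284, 2.1716, 4.0000)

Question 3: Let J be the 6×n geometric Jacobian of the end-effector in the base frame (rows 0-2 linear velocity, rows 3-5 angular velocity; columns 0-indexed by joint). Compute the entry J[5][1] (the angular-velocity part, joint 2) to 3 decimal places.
1.000

axis z_1 = (0.0000,0.0000,1.0000); lever o_n−o_1 = (-3.0000,5.0000,4.0000)
cross product → J_v[:, 1] = (-5.0000,-3.0000,0.0000)
J_ω[:, 1] = z_1
entry J[5][1] = 1.0000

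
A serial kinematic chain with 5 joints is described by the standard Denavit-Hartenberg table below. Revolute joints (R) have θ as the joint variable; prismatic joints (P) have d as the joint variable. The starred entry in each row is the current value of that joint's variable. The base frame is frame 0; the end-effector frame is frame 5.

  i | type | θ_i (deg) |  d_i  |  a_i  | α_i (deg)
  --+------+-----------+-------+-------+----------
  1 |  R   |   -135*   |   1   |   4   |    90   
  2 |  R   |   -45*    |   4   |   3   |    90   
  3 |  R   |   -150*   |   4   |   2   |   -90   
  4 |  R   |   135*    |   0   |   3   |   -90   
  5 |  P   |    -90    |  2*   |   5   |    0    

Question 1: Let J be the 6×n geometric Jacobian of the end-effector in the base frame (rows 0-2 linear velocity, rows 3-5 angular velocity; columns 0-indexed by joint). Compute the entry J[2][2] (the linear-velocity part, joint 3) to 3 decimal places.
axis z_2 = (0.5000,0.5000,-0.7071); lever o_n−o_2 = (2.2505,-2.7874,-5.0365)
cross product → J_v[:, 2] = (-4.4893,0.9269,-2.5190)
J_ω[:, 2] = z_2
entry J[2][2] = -2.5190

-2.519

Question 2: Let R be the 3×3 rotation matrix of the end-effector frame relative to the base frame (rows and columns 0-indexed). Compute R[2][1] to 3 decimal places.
End-effector y-axis (col 1 of R) = (-0.9097,-0.4097,0.0670)
R[2][1] = 0.0670

0.067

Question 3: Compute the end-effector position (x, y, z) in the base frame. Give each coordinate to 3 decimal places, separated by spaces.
after link 1: o_1 = (-2.8284, -2.8284, 1.0000)
after link 2: o_2 = (-7.1569, -1.5000, -1.1213)
after link 3: o_3 = (-3.5837, 0.6589, -2.7250)
after link 4: o_4 = (-6.3129, -0.5703, -2.5240)
after link 5: o_5 = (-4.9063, -4.2874, -6.1578)

-4.906 -4.287 -6.158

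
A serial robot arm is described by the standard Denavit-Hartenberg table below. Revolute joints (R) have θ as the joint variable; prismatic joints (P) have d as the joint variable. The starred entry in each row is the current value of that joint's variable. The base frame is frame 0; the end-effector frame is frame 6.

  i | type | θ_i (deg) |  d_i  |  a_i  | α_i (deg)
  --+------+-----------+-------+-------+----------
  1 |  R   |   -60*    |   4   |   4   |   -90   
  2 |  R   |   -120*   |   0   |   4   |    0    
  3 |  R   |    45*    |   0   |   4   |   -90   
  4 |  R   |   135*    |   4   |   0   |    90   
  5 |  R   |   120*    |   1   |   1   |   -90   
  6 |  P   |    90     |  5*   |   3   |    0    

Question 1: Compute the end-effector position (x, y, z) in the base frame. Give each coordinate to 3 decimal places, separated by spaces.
after link 1: o_1 = (2.0000, -3.4641, 4.0000)
after link 2: o_2 = (1.0000, -1.7321, 7.4641)
after link 3: o_3 = (1.5176, -2.6286, 11.3278)
after link 4: o_4 = (3.4495, -5.9747, 10.2925)
after link 5: o_5 = (3.6988, -7.1137, 11.0929)
after link 6: o_6 = (7.1019, -2.6416, 12.6484)

7.102 -2.642 12.648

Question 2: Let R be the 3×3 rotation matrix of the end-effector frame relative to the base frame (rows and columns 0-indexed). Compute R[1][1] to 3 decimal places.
0.627

End-effector y-axis (col 1 of R) = (-0.7702,0.6269,-0.1174)
R[1][1] = 0.6269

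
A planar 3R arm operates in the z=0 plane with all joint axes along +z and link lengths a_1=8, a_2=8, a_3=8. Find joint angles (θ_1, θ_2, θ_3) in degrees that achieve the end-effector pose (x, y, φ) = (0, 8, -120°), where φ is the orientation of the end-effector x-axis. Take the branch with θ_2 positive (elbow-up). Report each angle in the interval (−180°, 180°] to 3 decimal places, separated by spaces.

60.000 30.000 150.000

wrist centre = target − a_3·(cos φ, sin φ) = (4.0000, 14.9282)
cos θ_2 = (238.8513−8²−8²)/(2·8·8) = 0.8660; θ_2 = 30.0000° (elbow-up)
β = atan2(14.9282,4.0000) = 75.0000°; ψ = atan2(4.0000,14.9282) = 15.0000°
θ_1 = β − ψ = 60.0000°
θ_3 = φ − θ_1 − θ_2 = 150.0000° (wrapped to (-180°,180°])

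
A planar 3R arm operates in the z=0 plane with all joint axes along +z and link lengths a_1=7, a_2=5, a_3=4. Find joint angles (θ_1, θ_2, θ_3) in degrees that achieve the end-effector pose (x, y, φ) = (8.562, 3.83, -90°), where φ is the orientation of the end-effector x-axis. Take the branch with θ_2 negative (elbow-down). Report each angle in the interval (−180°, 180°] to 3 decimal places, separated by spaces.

54.889 -30.008 -114.881

wrist centre = target − a_3·(cos φ, sin φ) = (8.5620, 7.8300)
cos θ_2 = (134.6167−7²−5²)/(2·7·5) = 0.8660; θ_2 = -30.0082° (elbow-down)
β = atan2(7.8300,8.5620) = 42.4431°; ψ = atan2(-2.5006,11.3298) = -12.4464°
θ_1 = β − ψ = 54.8895°
θ_3 = φ − θ_1 − θ_2 = -114.8812° (wrapped to (-180°,180°])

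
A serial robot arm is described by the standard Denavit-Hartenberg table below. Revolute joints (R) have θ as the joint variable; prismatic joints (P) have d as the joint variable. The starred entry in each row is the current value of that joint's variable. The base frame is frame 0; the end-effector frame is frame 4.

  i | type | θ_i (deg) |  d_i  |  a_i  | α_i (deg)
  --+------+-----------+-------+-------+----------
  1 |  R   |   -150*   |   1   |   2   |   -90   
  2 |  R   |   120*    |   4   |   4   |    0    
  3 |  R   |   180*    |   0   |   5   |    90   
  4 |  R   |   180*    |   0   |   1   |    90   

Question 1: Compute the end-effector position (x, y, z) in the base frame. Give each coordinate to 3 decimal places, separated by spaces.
after link 1: o_1 = (-1.7321, -1.0000, 1.0000)
after link 2: o_2 = (2.0000, -3.4641, -2.4641)
after link 3: o_3 = (-0.1651, -4.7141, 1.8660)
after link 4: o_4 = (0.2679, -4.4641, 1.0000)

0.268 -4.464 1.000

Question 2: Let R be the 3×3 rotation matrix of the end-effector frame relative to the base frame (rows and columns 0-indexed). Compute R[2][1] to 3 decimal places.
0.500

End-effector y-axis (col 1 of R) = (0.7500,0.4330,0.5000)
R[2][1] = 0.5000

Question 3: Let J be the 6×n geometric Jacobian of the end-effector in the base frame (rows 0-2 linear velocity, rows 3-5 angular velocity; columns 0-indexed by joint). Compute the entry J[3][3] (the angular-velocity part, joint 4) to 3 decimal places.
0.750

axis z_3 = (0.7500,0.4330,0.5000); lever o_n−o_3 = (0.4330,0.2500,-0.8660)
cross product → J_v[:, 3] = (-0.5000,0.8660,0.0000)
J_ω[:, 3] = z_3
entry J[3][3] = 0.7500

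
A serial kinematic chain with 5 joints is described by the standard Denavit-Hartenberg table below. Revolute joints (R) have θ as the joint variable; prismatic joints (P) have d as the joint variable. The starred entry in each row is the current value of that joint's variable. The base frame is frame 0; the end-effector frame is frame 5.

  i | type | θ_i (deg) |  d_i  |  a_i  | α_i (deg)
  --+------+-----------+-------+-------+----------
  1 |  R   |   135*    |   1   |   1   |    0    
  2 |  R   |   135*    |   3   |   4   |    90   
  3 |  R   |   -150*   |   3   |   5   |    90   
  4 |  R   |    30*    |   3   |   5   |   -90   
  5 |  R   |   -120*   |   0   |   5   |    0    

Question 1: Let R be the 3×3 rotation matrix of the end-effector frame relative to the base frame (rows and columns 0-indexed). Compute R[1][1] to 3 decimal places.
0.900

End-effector y-axis (col 1 of R) = (-0.4330,0.8995,0.0580)
R[1][1] = 0.8995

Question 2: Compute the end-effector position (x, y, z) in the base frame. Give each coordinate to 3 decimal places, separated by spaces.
-4.957 6.577 6.766

after link 1: o_1 = (-0.7071, 0.7071, 1.0000)
after link 2: o_2 = (-0.7071, -3.2929, 4.0000)
after link 3: o_3 = (-3.7071, 1.0372, 1.5000)
after link 4: o_4 = (-6.2071, 6.2872, 1.9330)
after link 5: o_5 = (-4.9571, 6.5773, 6.7655)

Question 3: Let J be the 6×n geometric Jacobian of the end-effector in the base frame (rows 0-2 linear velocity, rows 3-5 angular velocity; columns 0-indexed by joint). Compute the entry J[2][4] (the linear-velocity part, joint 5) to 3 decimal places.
axis z_4 = (-0.8660,-0.4330,0.2500); lever o_n−o_4 = (1.2500,0.2901,4.8325)
cross product → J_v[:, 4] = (-2.1651,4.4976,0.2901)
J_ω[:, 4] = z_4
entry J[2][4] = 0.2901

0.290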